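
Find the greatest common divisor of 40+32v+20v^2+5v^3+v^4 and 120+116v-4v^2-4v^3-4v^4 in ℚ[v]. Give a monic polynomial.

10+3v+v^2

Repeated division with remainder:
  v^4+5v^3+20v^2+32v+40 = (-1/4)(-4v^4-4v^3-4v^2+116v+120) + (4v^3+19v^2+61v+70)
  -4v^4-4v^3-4v^2+116v+120 = (-v+15/4)(4v^3+19v^2+61v+70) + (-(57/4)v^2-(171/4)v-285/2)
  4v^3+19v^2+61v+70 = (-(16/57)v-28/57)(-(57/4)v^2-(171/4)v-285/2) + (0)
Last nonzero remainder: -(57/4)v^2-(171/4)v-285/2. Dividing through by -57/4 gives the monic gcd v^2+3v+10.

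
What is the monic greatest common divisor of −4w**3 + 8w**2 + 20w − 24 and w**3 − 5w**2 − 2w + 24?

w**2 − w − 6

Euclidean algorithm in ℚ[w]:
  −4w**3 + 8w**2 + 20w − 24 = (−4)(w**3 − 5w**2 − 2w + 24) + (−12w**2 + 12w + 72)
  w**3 − 5w**2 − 2w + 24 = (−(1/12)w + 1/3)(−12w**2 + 12w + 72) + (0)
Last nonzero remainder: −12w**2 + 12w + 72. Dividing through by −12 gives the monic gcd w**2 − w − 6.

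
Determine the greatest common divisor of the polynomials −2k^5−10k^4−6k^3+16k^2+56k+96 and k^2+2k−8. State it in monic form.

Apply the Euclidean algorithm:
  −2k^5−10k^4−6k^3+16k^2+56k+96 = (−2k^3−6k^2−10k−12)(k^2+2k−8) + (0)
The last nonzero remainder k^2+2k−8 is already monic.

k^2+2k−8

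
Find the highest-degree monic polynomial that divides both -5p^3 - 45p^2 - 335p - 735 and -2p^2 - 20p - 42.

p + 3

Repeated division with remainder:
  -5p^3 - 45p^2 - 335p - 735 = ((5/2)p - 5/2)(-2p^2 - 20p - 42) + (-280p - 840)
  -2p^2 - 20p - 42 = ((1/140)p + 1/20)(-280p - 840) + (0)
Last nonzero remainder: -280p - 840. Dividing through by -280 gives the monic gcd p + 3.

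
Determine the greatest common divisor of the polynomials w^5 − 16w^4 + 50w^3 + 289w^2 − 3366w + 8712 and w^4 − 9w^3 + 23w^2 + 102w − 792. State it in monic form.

w^2 − 7w + 33

Euclidean algorithm in ℚ[w]:
  w^5 − 16w^4 + 50w^3 + 289w^2 − 3366w + 8712 = (w − 7)(w^4 − 9w^3 + 23w^2 + 102w − 792) + (−36w^3 + 348w^2 − 1860w + 3168)
  w^4 − 9w^3 + 23w^2 + 102w − 792 = (−(1/36)w − 1/54)(−36w^3 + 348w^2 − 1860w + 3168) + (−(200/9)w^2 + (1400/9)w − 2200/3)
  −36w^3 + 348w^2 − 1860w + 3168 = ((81/50)w − 108/25)(−(200/9)w^2 + (1400/9)w − 2200/3) + (0)
Last nonzero remainder: −(200/9)w^2 + (1400/9)w − 2200/3. Dividing through by −200/9 gives the monic gcd w^2 − 7w + 33.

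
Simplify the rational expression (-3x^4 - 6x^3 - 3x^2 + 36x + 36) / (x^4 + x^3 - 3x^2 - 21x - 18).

By polynomial division,
  -3x^4 - 6x^3 - 3x^2 + 36x + 36 = (-3)(x^4 + x^3 - 3x^2 - 21x - 18) + (-3x^3 - 12x^2 - 27x - 18)
  x^4 + x^3 - 3x^2 - 21x - 18 = (-(1/3)x + 1)(-3x^3 - 12x^2 - 27x - 18) + (0)
Last nonzero remainder: -3x^3 - 12x^2 - 27x - 18. Dividing through by -3 gives the monic gcd x^3 + 4x^2 + 9x + 6.
Cancel x^3 + 4x^2 + 9x + 6 from numerator and denominator to get the reduced form.

(-3x + 6)/(x - 3)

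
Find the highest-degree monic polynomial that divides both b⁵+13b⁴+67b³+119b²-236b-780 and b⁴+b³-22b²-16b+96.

b²+b-6

Apply the Euclidean algorithm:
  b⁵+13b⁴+67b³+119b²-236b-780 = (b+12)(b⁴+b³-22b²-16b+96) + (77b³+399b²-140b-1932)
  b⁴+b³-22b²-16b+96 = ((1/77)b-46/847)(77b³+399b²-140b-1932) + ((180/121)b²+(180/121)b-1080/121)
  77b³+399b²-140b-1932 = ((9317/180)b+19481/90)((180/121)b²+(180/121)b-1080/121) + (0)
Last nonzero remainder: (180/121)b²+(180/121)b-1080/121. Dividing through by 180/121 gives the monic gcd b²+b-6.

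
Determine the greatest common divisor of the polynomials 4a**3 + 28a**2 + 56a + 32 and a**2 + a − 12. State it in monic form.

a + 4

Repeated division with remainder:
  4a**3 + 28a**2 + 56a + 32 = (4a + 24)(a**2 + a − 12) + (80a + 320)
  a**2 + a − 12 = ((1/80)a − 3/80)(80a + 320) + (0)
Last nonzero remainder: 80a + 320. Dividing through by 80 gives the monic gcd a + 4.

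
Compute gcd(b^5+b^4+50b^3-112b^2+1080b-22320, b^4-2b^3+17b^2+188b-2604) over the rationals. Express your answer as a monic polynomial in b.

b^3-9b^2+80b-372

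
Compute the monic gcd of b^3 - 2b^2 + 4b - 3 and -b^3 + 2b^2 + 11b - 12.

b - 1

By polynomial division,
  b^3 - 2b^2 + 4b - 3 = (-1)(-b^3 + 2b^2 + 11b - 12) + (15b - 15)
  -b^3 + 2b^2 + 11b - 12 = (-(1/15)b^2 + (1/15)b + 4/5)(15b - 15) + (0)
Last nonzero remainder: 15b - 15. Dividing through by 15 gives the monic gcd b - 1.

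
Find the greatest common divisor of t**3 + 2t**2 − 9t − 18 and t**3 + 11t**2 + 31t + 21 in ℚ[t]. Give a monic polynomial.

t + 3

Apply the Euclidean algorithm:
  t**3 + 2t**2 − 9t − 18 = (t**3 + 11t**2 + 31t + 21) + (−9t**2 − 40t − 39)
  t**3 + 11t**2 + 31t + 21 = (−(1/9)t − 59/81)(−9t**2 − 40t − 39) + (−(200/81)t − 200/27)
  −9t**2 − 40t − 39 = ((729/200)t + 1053/200)(−(200/81)t − 200/27) + (0)
Last nonzero remainder: −(200/81)t − 200/27. Dividing through by −200/81 gives the monic gcd t + 3.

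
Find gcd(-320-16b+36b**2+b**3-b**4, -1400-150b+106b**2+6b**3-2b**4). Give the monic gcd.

Apply the Euclidean algorithm:
  -b**4+b**3+36b**2-16b-320 = (1/2)(-2b**4+6b**3+106b**2-150b-1400) + (-2b**3-17b**2+59b+380)
  -2b**4+6b**3+106b**2-150b-1400 = (b-23/2)(-2b**3-17b**2+59b+380) + (-(297/2)b**2+(297/2)b+2970)
  -2b**3-17b**2+59b+380 = ((4/297)b+38/297)(-(297/2)b**2+(297/2)b+2970) + (0)
Last nonzero remainder: -(297/2)b**2+(297/2)b+2970. Dividing through by -297/2 gives the monic gcd b**2-b-20.

-20-b+b**2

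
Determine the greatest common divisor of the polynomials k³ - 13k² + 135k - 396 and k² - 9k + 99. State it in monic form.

k² - 9k + 99

Repeated division with remainder:
  k³ - 13k² + 135k - 396 = (k - 4)(k² - 9k + 99) + (0)
The last nonzero remainder k² - 9k + 99 is already monic.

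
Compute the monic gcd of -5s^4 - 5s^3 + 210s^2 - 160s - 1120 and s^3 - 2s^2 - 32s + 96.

s^2 - 8s + 16

By polynomial division,
  -5s^4 - 5s^3 + 210s^2 - 160s - 1120 = (-5s - 15)(s^3 - 2s^2 - 32s + 96) + (20s^2 - 160s + 320)
  s^3 - 2s^2 - 32s + 96 = ((1/20)s + 3/10)(20s^2 - 160s + 320) + (0)
Last nonzero remainder: 20s^2 - 160s + 320. Dividing through by 20 gives the monic gcd s^2 - 8s + 16.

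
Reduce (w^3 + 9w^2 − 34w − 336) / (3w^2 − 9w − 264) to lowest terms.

Euclidean algorithm in ℚ[w]:
  w^3 + 9w^2 − 34w − 336 = ((1/3)w + 4)(3w^2 − 9w − 264) + (90w + 720)
  3w^2 − 9w − 264 = ((1/30)w − 11/30)(90w + 720) + (0)
Last nonzero remainder: 90w + 720. Dividing through by 90 gives the monic gcd w + 8.
Cancel w + 8 from numerator and denominator to get the reduced form.

(w^2 + w − 42)/(3w − 33)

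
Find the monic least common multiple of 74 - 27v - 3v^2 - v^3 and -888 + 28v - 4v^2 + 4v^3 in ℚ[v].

By polynomial division,
  -v^3 - 3v^2 - 27v + 74 = (-1/4)(4v^3 - 4v^2 + 28v - 888) + (-4v^2 - 20v - 148)
  4v^3 - 4v^2 + 28v - 888 = (-v + 6)(-4v^2 - 20v - 148) + (0)
Last nonzero remainder: -4v^2 - 20v - 148. Dividing through by -4 gives the monic gcd v^2 + 5v + 37.
Then lcm(f, g) = f·g / gcd(f, g); expanding and making the result monic gives the answer.

444 - 236v + 9v^2 - 3v^3 + v^4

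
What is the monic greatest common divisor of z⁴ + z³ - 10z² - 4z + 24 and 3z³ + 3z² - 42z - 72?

z² + 5z + 6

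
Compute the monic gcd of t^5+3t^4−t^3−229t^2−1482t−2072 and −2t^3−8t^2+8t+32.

t^2+6t+8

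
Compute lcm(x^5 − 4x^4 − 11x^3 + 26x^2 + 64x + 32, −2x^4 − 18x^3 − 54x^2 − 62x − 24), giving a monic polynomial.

Apply the Euclidean algorithm:
  x^5 − 4x^4 − 11x^3 + 26x^2 + 64x + 32 = (−(1/2)x + 13/2)(−2x^4 − 18x^3 − 54x^2 − 62x − 24) + (79x^3 + 346x^2 + 455x + 188)
  −2x^4 − 18x^3 − 54x^2 − 62x − 24 = (−(2/79)x − 730/6241)(79x^3 + 346x^2 + 455x + 188) + (−(12544/6241)x^2 − (25088/6241)x − 12544/6241)
  79x^3 + 346x^2 + 455x + 188 = (−(493039/12544)x − 293327/3136)(−(12544/6241)x^2 − (25088/6241)x − 12544/6241) + (0)
Last nonzero remainder: −(12544/6241)x^2 − (25088/6241)x − 12544/6241. Dividing through by −12544/6241 gives the monic gcd x^2 + 2x + 1.
Then lcm(f, g) = f·g / gcd(f, g); expanding and making the result monic gives the answer.

x^7 + 3x^6 − 27x^5 − 99x^4 + 114x^3 + 792x^2 + 992x + 384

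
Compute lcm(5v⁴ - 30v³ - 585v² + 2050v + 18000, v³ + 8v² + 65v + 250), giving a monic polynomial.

v⁶ - 3v⁵ - 85v⁴ - 241v³ - 1020v² + 31300v + 180000

By polynomial division,
  5v⁴ - 30v³ - 585v² + 2050v + 18000 = (5v - 70)(v³ + 8v² + 65v + 250) + (-350v² + 5350v + 35500)
  v³ + 8v² + 65v + 250 = (-(1/350)v - 163/2450)(-350v² + 5350v + 35500) + ((25596/49)v + 127980/49)
  -350v² + 5350v + 35500 = (-(8575/12798)v + 86975/6399)((25596/49)v + 127980/49) + (0)
Last nonzero remainder: (25596/49)v + 127980/49. Dividing through by 25596/49 gives the monic gcd v + 5.
Then lcm(f, g) = f·g / gcd(f, g); expanding and making the result monic gives the answer.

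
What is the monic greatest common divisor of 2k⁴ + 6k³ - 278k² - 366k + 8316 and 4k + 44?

k + 11

Euclidean algorithm in ℚ[k]:
  2k⁴ + 6k³ - 278k² - 366k + 8316 = ((1/2)k³ - 4k² - (51/2)k + 189)(4k + 44) + (0)
Last nonzero remainder: 4k + 44. Dividing through by 4 gives the monic gcd k + 11.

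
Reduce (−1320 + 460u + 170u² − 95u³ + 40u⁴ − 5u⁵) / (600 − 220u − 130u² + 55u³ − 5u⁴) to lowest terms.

(11 − 2u + u²)/(−5 + u)

By polynomial division,
  −5u⁵ + 40u⁴ − 95u³ + 170u² + 460u − 1320 = (u + 3)(−5u⁴ + 55u³ − 130u² − 220u + 600) + (−130u³ + 780u² + 520u − 3120)
  −5u⁴ + 55u³ − 130u² − 220u + 600 = ((1/26)u − 5/26)(−130u³ + 780u² + 520u − 3120) + (0)
Last nonzero remainder: −130u³ + 780u² + 520u − 3120. Dividing through by −130 gives the monic gcd u³ − 6u² − 4u + 24.
Cancel u³ − 6u² − 4u + 24 from numerator and denominator to get the reduced form.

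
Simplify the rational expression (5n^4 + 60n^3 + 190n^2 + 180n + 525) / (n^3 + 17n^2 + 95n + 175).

Apply the Euclidean algorithm:
  5n^4 + 60n^3 + 190n^2 + 180n + 525 = (5n - 25)(n^3 + 17n^2 + 95n + 175) + (140n^2 + 1680n + 4900)
  n^3 + 17n^2 + 95n + 175 = ((1/140)n + 1/28)(140n^2 + 1680n + 4900) + (0)
Last nonzero remainder: 140n^2 + 1680n + 4900. Dividing through by 140 gives the monic gcd n^2 + 12n + 35.
Cancel n^2 + 12n + 35 from numerator and denominator to get the reduced form.

(5n^2 + 15)/(n + 5)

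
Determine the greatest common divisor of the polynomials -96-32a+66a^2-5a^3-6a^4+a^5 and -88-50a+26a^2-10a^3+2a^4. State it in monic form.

Repeated division with remainder:
  a^5-6a^4-5a^3+66a^2-32a-96 = ((1/2)a-1/2)(2a^4-10a^3+26a^2-50a-88) + (-23a^3+104a^2-13a-140)
  2a^4-10a^3+26a^2-50a-88 = (-(2/23)a+22/529)(-23a^3+104a^2-13a-140) + ((10868/529)a^2-(32604/529)a-43472/529)
  -23a^3+104a^2-13a-140 = (-(12167/10868)a+18515/10868)((10868/529)a^2-(32604/529)a-43472/529) + (0)
Last nonzero remainder: (10868/529)a^2-(32604/529)a-43472/529. Dividing through by 10868/529 gives the monic gcd a^2-3a-4.

-4-3a+a^2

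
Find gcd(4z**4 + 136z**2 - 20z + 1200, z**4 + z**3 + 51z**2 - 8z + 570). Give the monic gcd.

By polynomial division,
  4z**4 + 136z**2 - 20z + 1200 = (4)(z**4 + z**3 + 51z**2 - 8z + 570) + (-4z**3 - 68z**2 + 12z - 1080)
  z**4 + z**3 + 51z**2 - 8z + 570 = (-(1/4)z + 4)(-4z**3 - 68z**2 + 12z - 1080) + (326z**2 - 326z + 4890)
  -4z**3 - 68z**2 + 12z - 1080 = (-(2/163)z - 36/163)(326z**2 - 326z + 4890) + (0)
Last nonzero remainder: 326z**2 - 326z + 4890. Dividing through by 326 gives the monic gcd z**2 - z + 15.

z**2 - z + 15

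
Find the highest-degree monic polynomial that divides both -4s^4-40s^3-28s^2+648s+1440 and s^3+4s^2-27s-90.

Apply the Euclidean algorithm:
  -4s^4-40s^3-28s^2+648s+1440 = (-4s-24)(s^3+4s^2-27s-90) + (-40s^2-360s-720)
  s^3+4s^2-27s-90 = (-(1/40)s+1/8)(-40s^2-360s-720) + (0)
Last nonzero remainder: -40s^2-360s-720. Dividing through by -40 gives the monic gcd s^2+9s+18.

s^2+9s+18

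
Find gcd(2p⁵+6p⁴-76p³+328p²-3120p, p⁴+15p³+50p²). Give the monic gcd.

Repeated division with remainder:
  2p⁵+6p⁴-76p³+328p²-3120p = (2p-24)(p⁴+15p³+50p²) + (184p³+1528p²-3120p)
  p⁴+15p³+50p² = ((1/184)p+77/2116)(184p³+1528p²-3120p) + ((6006/529)p²+(60060/529)p)
  184p³+1528p²-3120p = ((48668/3003)p-2116/77)((6006/529)p²+(60060/529)p) + (0)
Last nonzero remainder: (6006/529)p²+(60060/529)p. Dividing through by 6006/529 gives the monic gcd p²+10p.

p²+10p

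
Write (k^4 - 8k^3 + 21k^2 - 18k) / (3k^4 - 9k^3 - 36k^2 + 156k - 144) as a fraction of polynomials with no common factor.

(k^2 - 3k)/(3k^2 + 6k - 24)

Euclidean algorithm in ℚ[k]:
  k^4 - 8k^3 + 21k^2 - 18k = (1/3)(3k^4 - 9k^3 - 36k^2 + 156k - 144) + (-5k^3 + 33k^2 - 70k + 48)
  3k^4 - 9k^3 - 36k^2 + 156k - 144 = (-(3/5)k - 54/25)(-5k^3 + 33k^2 - 70k + 48) + (-(168/25)k^2 + (168/5)k - 1008/25)
  -5k^3 + 33k^2 - 70k + 48 = ((125/168)k - 25/21)(-(168/25)k^2 + (168/5)k - 1008/25) + (0)
Last nonzero remainder: -(168/25)k^2 + (168/5)k - 1008/25. Dividing through by -168/25 gives the monic gcd k^2 - 5k + 6.
Cancel k^2 - 5k + 6 from numerator and denominator to get the reduced form.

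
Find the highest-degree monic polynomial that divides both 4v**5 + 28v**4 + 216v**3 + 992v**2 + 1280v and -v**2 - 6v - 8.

v**2 + 6v + 8

Repeated division with remainder:
  4v**5 + 28v**4 + 216v**3 + 992v**2 + 1280v = (-4v**3 - 4v**2 - 160v)(-v**2 - 6v - 8) + (0)
Last nonzero remainder: -v**2 - 6v - 8. Dividing through by -1 gives the monic gcd v**2 + 6v + 8.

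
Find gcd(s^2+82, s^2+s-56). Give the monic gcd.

Repeated division with remainder:
  s^2+82 = (s^2+s-56) + (-s+138)
  s^2+s-56 = (-s-139)(-s+138) + (19126)
  -s+138 = (-(1/19126)s+69/9563)(19126) + (0)
The last nonzero remainder is the constant 19126, so the polynomials are coprime and gcd = 1.

1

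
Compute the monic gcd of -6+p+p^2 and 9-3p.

Apply the Euclidean algorithm:
  p^2+p-6 = (-(1/3)p-4/3)(-3p+9) + (6)
  -3p+9 = (-(1/2)p+3/2)(6) + (0)
The last nonzero remainder is the constant 6, so the polynomials are coprime and gcd = 1.

1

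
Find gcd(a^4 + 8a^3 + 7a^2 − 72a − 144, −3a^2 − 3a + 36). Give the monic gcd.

Euclidean algorithm in ℚ[a]:
  a^4 + 8a^3 + 7a^2 − 72a − 144 = (−(1/3)a^2 − (7/3)a − 4)(−3a^2 − 3a + 36) + (0)
Last nonzero remainder: −3a^2 − 3a + 36. Dividing through by −3 gives the monic gcd a^2 + a − 12.

a^2 + a − 12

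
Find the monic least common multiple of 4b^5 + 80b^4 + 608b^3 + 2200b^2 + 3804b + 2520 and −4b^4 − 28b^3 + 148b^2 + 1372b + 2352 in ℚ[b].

b^7 + 17b^6 + 64b^5 − 466b^4 − 4955b^3 − 17623b^2 − 28518b − 17640

Repeated division with remainder:
  4b^5 + 80b^4 + 608b^3 + 2200b^2 + 3804b + 2520 = (−b − 13)(−4b^4 − 28b^3 + 148b^2 + 1372b + 2352) + (392b^3 + 5496b^2 + 23992b + 33096)
  −4b^4 − 28b^3 + 148b^2 + 1372b + 2352 = (−(1/98)b + 172/2401)(392b^3 + 5496b^2 + 23992b + 33096) + (−(2160/2401)b^2 − (21600/2401)b − 6480/343)
  392b^3 + 5496b^2 + 23992b + 33096 = (−(117649/270)b − 472997/270)(−(2160/2401)b^2 − (21600/2401)b − 6480/343) + (0)
Last nonzero remainder: −(2160/2401)b^2 − (21600/2401)b − 6480/343. Dividing through by −2160/2401 gives the monic gcd b^2 + 10b + 21.
Then lcm(f, g) = f·g / gcd(f, g); expanding and making the result monic gives the answer.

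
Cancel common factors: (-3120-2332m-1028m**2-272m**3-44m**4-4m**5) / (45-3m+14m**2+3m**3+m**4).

(-208-100m-28m**2-4m**3)/(3-m+m**2)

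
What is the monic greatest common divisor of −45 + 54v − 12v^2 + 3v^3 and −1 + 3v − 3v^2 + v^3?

Euclidean algorithm in ℚ[v]:
  3v^3 − 12v^2 + 54v − 45 = (3)(v^3 − 3v^2 + 3v − 1) + (−3v^2 + 45v − 42)
  v^3 − 3v^2 + 3v − 1 = (−(1/3)v − 4)(−3v^2 + 45v − 42) + (169v − 169)
  −3v^2 + 45v − 42 = (−(3/169)v + 42/169)(169v − 169) + (0)
Last nonzero remainder: 169v − 169. Dividing through by 169 gives the monic gcd v − 1.

−1 + v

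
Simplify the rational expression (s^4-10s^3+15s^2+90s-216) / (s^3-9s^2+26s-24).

(s^2-3s-18)/(s-2)

By polynomial division,
  s^4-10s^3+15s^2+90s-216 = (s-1)(s^3-9s^2+26s-24) + (-20s^2+140s-240)
  s^3-9s^2+26s-24 = (-(1/20)s+1/10)(-20s^2+140s-240) + (0)
Last nonzero remainder: -20s^2+140s-240. Dividing through by -20 gives the monic gcd s^2-7s+12.
Cancel s^2-7s+12 from numerator and denominator to get the reduced form.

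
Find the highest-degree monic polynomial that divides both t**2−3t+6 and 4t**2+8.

1

Repeated division with remainder:
  t**2−3t+6 = (1/4)(4t**2+8) + (−3t+4)
  4t**2+8 = (−(4/3)t−16/9)(−3t+4) + (136/9)
  −3t+4 = (−(27/136)t+9/34)(136/9) + (0)
The last nonzero remainder is the constant 136/9, so the polynomials are coprime and gcd = 1.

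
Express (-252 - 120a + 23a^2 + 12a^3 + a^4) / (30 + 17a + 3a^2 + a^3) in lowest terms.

(-126 + 3a + 10a^2 + a^3)/(15 + a + a^2)

Repeated division with remainder:
  a^4 + 12a^3 + 23a^2 - 120a - 252 = (a + 9)(a^3 + 3a^2 + 17a + 30) + (-21a^2 - 303a - 522)
  a^3 + 3a^2 + 17a + 30 = (-(1/21)a + 80/147)(-21a^2 - 303a - 522) + ((7695/49)a + 15390/49)
  -21a^2 - 303a - 522 = (-(343/2565)a - 1421/855)((7695/49)a + 15390/49) + (0)
Last nonzero remainder: (7695/49)a + 15390/49. Dividing through by 7695/49 gives the monic gcd a + 2.
Cancel a + 2 from numerator and denominator to get the reduced form.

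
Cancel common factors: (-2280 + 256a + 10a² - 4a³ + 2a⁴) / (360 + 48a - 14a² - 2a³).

(-38 + 3a - a²)/(6 + a)

Apply the Euclidean algorithm:
  2a⁴ - 4a³ + 10a² + 256a - 2280 = (-a + 9)(-2a³ - 14a² + 48a + 360) + (184a² + 184a - 5520)
  -2a³ - 14a² + 48a + 360 = (-(1/92)a - 3/46)(184a² + 184a - 5520) + (0)
Last nonzero remainder: 184a² + 184a - 5520. Dividing through by 184 gives the monic gcd a² + a - 30.
Cancel a² + a - 30 from numerator and denominator to get the reduced form.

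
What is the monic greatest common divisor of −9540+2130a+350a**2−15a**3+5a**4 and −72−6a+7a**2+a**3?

−18+3a+a**2

Repeated division with remainder:
  5a**4−15a**3+350a**2+2130a−9540 = (5a−50)(a**3+7a**2−6a−72) + (730a**2+2190a−13140)
  a**3+7a**2−6a−72 = ((1/730)a+2/365)(730a**2+2190a−13140) + (0)
Last nonzero remainder: 730a**2+2190a−13140. Dividing through by 730 gives the monic gcd a**2+3a−18.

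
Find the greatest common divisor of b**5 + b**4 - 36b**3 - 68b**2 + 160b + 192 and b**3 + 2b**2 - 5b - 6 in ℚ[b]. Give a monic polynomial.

By polynomial division,
  b**5 + b**4 - 36b**3 - 68b**2 + 160b + 192 = (b**2 - b - 29)(b**3 + 2b**2 - 5b - 6) + (-9b**2 + 9b + 18)
  b**3 + 2b**2 - 5b - 6 = (-(1/9)b - 1/3)(-9b**2 + 9b + 18) + (0)
Last nonzero remainder: -9b**2 + 9b + 18. Dividing through by -9 gives the monic gcd b**2 - b - 2.

b**2 - b - 2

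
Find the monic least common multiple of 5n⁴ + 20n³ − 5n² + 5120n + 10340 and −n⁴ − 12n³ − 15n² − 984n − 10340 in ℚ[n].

Euclidean algorithm in ℚ[n]:
  5n⁴ + 20n³ − 5n² + 5120n + 10340 = (−5)(−n⁴ − 12n³ − 15n² − 984n − 10340) + (−40n³ − 80n² + 200n − 41360)
  −n⁴ − 12n³ − 15n² − 984n − 10340 = ((1/40)n + 1/4)(−40n³ − 80n² + 200n − 41360) + (0)
Last nonzero remainder: −40n³ − 80n² + 200n − 41360. Dividing through by −40 gives the monic gcd n³ + 2n² − 5n + 1034.
Then lcm(f, g) = f·g / gcd(f, g); expanding and making the result monic gives the answer.

n⁵ + 14n⁴ + 39n³ + 1014n² + 12308n + 20680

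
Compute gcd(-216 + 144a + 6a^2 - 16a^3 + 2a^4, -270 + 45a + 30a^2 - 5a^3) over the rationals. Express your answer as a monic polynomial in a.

54 - 9a - 6a^2 + a^3

By polynomial division,
  2a^4 - 16a^3 + 6a^2 + 144a - 216 = (-(2/5)a + 4/5)(-5a^3 + 30a^2 + 45a - 270) + (0)
Last nonzero remainder: -5a^3 + 30a^2 + 45a - 270. Dividing through by -5 gives the monic gcd a^3 - 6a^2 - 9a + 54.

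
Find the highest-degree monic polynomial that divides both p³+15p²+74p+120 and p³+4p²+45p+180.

Euclidean algorithm in ℚ[p]:
  p³+15p²+74p+120 = (p³+4p²+45p+180) + (11p²+29p−60)
  p³+4p²+45p+180 = ((1/11)p+15/121)(11p²+29p−60) + ((5670/121)p+22680/121)
  11p²+29p−60 = ((1331/5670)p−121/378)((5670/121)p+22680/121) + (0)
Last nonzero remainder: (5670/121)p+22680/121. Dividing through by 5670/121 gives the monic gcd p+4.

p+4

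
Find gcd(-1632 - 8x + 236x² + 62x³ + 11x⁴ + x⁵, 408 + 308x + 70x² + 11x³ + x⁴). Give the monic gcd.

204 + 52x + 9x² + x³

Apply the Euclidean algorithm:
  x⁵ + 11x⁴ + 62x³ + 236x² - 8x - 1632 = (x)(x⁴ + 11x³ + 70x² + 308x + 408) + (-8x³ - 72x² - 416x - 1632)
  x⁴ + 11x³ + 70x² + 308x + 408 = (-(1/8)x - 1/4)(-8x³ - 72x² - 416x - 1632) + (0)
Last nonzero remainder: -8x³ - 72x² - 416x - 1632. Dividing through by -8 gives the monic gcd x³ + 9x² + 52x + 204.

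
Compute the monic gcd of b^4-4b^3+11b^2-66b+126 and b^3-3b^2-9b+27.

b^2-6b+9

Repeated division with remainder:
  b^4-4b^3+11b^2-66b+126 = (b-1)(b^3-3b^2-9b+27) + (17b^2-102b+153)
  b^3-3b^2-9b+27 = ((1/17)b+3/17)(17b^2-102b+153) + (0)
Last nonzero remainder: 17b^2-102b+153. Dividing through by 17 gives the monic gcd b^2-6b+9.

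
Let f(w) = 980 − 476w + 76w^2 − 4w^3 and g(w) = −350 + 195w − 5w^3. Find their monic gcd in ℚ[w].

−5 + w

Apply the Euclidean algorithm:
  −4w^3 + 76w^2 − 476w + 980 = (4/5)(−5w^3 + 195w − 350) + (76w^2 − 632w + 1260)
  −5w^3 + 195w − 350 = (−(5/76)w − 395/722)(76w^2 − 632w + 1260) + (−(24500/361)w + 122500/361)
  76w^2 − 632w + 1260 = (−(6859/6125)w + 3249/875)(−(24500/361)w + 122500/361) + (0)
Last nonzero remainder: −(24500/361)w + 122500/361. Dividing through by −24500/361 gives the monic gcd w − 5.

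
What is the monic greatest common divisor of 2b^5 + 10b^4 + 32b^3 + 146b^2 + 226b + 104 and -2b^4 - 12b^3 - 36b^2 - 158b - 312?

By polynomial division,
  2b^5 + 10b^4 + 32b^3 + 146b^2 + 226b + 104 = (-b + 1)(-2b^4 - 12b^3 - 36b^2 - 158b - 312) + (8b^3 + 24b^2 + 72b + 416)
  -2b^4 - 12b^3 - 36b^2 - 158b - 312 = (-(1/4)b - 3/4)(8b^3 + 24b^2 + 72b + 416) + (0)
Last nonzero remainder: 8b^3 + 24b^2 + 72b + 416. Dividing through by 8 gives the monic gcd b^3 + 3b^2 + 9b + 52.

b^3 + 3b^2 + 9b + 52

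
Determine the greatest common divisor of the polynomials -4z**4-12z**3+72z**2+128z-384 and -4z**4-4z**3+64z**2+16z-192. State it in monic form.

z**3-z**2-14z+24

Repeated division with remainder:
  -4z**4-12z**3+72z**2+128z-384 = (-4z**4-4z**3+64z**2+16z-192) + (-8z**3+8z**2+112z-192)
  -4z**4-4z**3+64z**2+16z-192 = ((1/2)z+1)(-8z**3+8z**2+112z-192) + (0)
Last nonzero remainder: -8z**3+8z**2+112z-192. Dividing through by -8 gives the monic gcd z**3-z**2-14z+24.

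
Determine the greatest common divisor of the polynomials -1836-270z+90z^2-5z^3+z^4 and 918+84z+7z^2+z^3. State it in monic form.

102-2z+z^2

Repeated division with remainder:
  z^4-5z^3+90z^2-270z-1836 = (z-12)(z^3+7z^2+84z+918) + (90z^2-180z+9180)
  z^3+7z^2+84z+918 = ((1/90)z+1/10)(90z^2-180z+9180) + (0)
Last nonzero remainder: 90z^2-180z+9180. Dividing through by 90 gives the monic gcd z^2-2z+102.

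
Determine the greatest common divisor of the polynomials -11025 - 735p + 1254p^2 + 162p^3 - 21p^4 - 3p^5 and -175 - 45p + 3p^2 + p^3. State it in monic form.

-175 - 45p + 3p^2 + p^3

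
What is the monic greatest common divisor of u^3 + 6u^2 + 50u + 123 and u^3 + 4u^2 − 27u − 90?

u + 3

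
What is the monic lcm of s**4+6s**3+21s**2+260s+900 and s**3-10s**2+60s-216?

s**5-15s**3+134s**2-660s-5400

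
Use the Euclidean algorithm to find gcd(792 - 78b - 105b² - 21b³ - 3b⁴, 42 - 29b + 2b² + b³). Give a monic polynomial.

-2 + b

By polynomial division,
  -3b⁴ - 21b³ - 105b² - 78b + 792 = (-3b - 15)(b³ + 2b² - 29b + 42) + (-162b² - 387b + 1422)
  b³ + 2b² - 29b + 42 = (-(1/162)b + 7/2916)(-162b² - 387b + 1422) + (-(6251/324)b + 6251/162)
  -162b² - 387b + 1422 = ((52488/6251)b + 230364/6251)(-(6251/324)b + 6251/162) + (0)
Last nonzero remainder: -(6251/324)b + 6251/162. Dividing through by -6251/324 gives the monic gcd b - 2.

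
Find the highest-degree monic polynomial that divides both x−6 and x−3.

1

Repeated division with remainder:
  x−6 = (x−3) + (−3)
  x−3 = (−(1/3)x+1)(−3) + (0)
The last nonzero remainder is the constant −3, so the polynomials are coprime and gcd = 1.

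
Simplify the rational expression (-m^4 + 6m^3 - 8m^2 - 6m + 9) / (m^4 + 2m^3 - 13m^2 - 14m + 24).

By polynomial division,
  -m^4 + 6m^3 - 8m^2 - 6m + 9 = (-1)(m^4 + 2m^3 - 13m^2 - 14m + 24) + (8m^3 - 21m^2 - 20m + 33)
  m^4 + 2m^3 - 13m^2 - 14m + 24 = ((1/8)m + 37/64)(8m^3 - 21m^2 - 20m + 33) + ((105/64)m^2 - (105/16)m + 315/64)
  8m^3 - 21m^2 - 20m + 33 = ((512/105)m + 704/105)((105/64)m^2 - (105/16)m + 315/64) + (0)
Last nonzero remainder: (105/64)m^2 - (105/16)m + 315/64. Dividing through by 105/64 gives the monic gcd m^2 - 4m + 3.
Cancel m^2 - 4m + 3 from numerator and denominator to get the reduced form.

(-m^2 + 2m + 3)/(m^2 + 6m + 8)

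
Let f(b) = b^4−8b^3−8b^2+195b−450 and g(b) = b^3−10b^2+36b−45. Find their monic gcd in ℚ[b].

Euclidean algorithm in ℚ[b]:
  b^4−8b^3−8b^2+195b−450 = (b+2)(b^3−10b^2+36b−45) + (−24b^2+168b−360)
  b^3−10b^2+36b−45 = (−(1/24)b+1/8)(−24b^2+168b−360) + (0)
Last nonzero remainder: −24b^2+168b−360. Dividing through by −24 gives the monic gcd b^2−7b+15.

b^2−7b+15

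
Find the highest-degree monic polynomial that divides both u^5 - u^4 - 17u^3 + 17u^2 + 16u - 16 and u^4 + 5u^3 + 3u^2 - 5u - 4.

By polynomial division,
  u^5 - u^4 - 17u^3 + 17u^2 + 16u - 16 = (u - 6)(u^4 + 5u^3 + 3u^2 - 5u - 4) + (10u^3 + 40u^2 - 10u - 40)
  u^4 + 5u^3 + 3u^2 - 5u - 4 = ((1/10)u + 1/10)(10u^3 + 40u^2 - 10u - 40) + (0)
Last nonzero remainder: 10u^3 + 40u^2 - 10u - 40. Dividing through by 10 gives the monic gcd u^3 + 4u^2 - u - 4.

u^3 + 4u^2 - u - 4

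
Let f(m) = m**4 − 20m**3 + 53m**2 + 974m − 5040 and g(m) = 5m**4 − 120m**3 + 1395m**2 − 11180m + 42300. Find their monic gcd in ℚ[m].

m**2 − 19m + 90

Repeated division with remainder:
  m**4 − 20m**3 + 53m**2 + 974m − 5040 = (1/5)(5m**4 − 120m**3 + 1395m**2 − 11180m + 42300) + (4m**3 − 226m**2 + 3210m − 13500)
  5m**4 − 120m**3 + 1395m**2 − 11180m + 42300 = ((5/4)m + 325/8)(4m**3 − 226m**2 + 3210m − 13500) + ((26255/4)m**2 − (498845/4)m + 1181475/2)
  4m**3 − 226m**2 + 3210m − 13500 = ((16/26255)m − 120/5251)((26255/4)m**2 − (498845/4)m + 1181475/2) + (0)
Last nonzero remainder: (26255/4)m**2 − (498845/4)m + 1181475/2. Dividing through by 26255/4 gives the monic gcd m**2 − 19m + 90.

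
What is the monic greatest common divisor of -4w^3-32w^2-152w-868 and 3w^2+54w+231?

Repeated division with remainder:
  -4w^3-32w^2-152w-868 = (-(4/3)w+40/3)(3w^2+54w+231) + (-564w-3948)
  3w^2+54w+231 = (-(1/188)w-11/188)(-564w-3948) + (0)
Last nonzero remainder: -564w-3948. Dividing through by -564 gives the monic gcd w+7.

w+7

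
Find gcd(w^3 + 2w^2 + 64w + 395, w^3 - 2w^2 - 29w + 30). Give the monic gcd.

Euclidean algorithm in ℚ[w]:
  w^3 + 2w^2 + 64w + 395 = (w^3 - 2w^2 - 29w + 30) + (4w^2 + 93w + 365)
  w^3 - 2w^2 - 29w + 30 = ((1/4)w - 101/16)(4w^2 + 93w + 365) + ((7469/16)w + 37345/16)
  4w^2 + 93w + 365 = ((64/7469)w + 1168/7469)((7469/16)w + 37345/16) + (0)
Last nonzero remainder: (7469/16)w + 37345/16. Dividing through by 7469/16 gives the monic gcd w + 5.

w + 5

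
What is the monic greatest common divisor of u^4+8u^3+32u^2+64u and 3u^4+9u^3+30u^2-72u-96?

u^2+4u+16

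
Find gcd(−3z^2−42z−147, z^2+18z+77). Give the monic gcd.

z+7

By polynomial division,
  −3z^2−42z−147 = (−3)(z^2+18z+77) + (12z+84)
  z^2+18z+77 = ((1/12)z+11/12)(12z+84) + (0)
Last nonzero remainder: 12z+84. Dividing through by 12 gives the monic gcd z+7.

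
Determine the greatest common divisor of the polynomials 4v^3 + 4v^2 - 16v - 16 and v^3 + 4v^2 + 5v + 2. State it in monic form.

v^2 + 3v + 2

Apply the Euclidean algorithm:
  4v^3 + 4v^2 - 16v - 16 = (4)(v^3 + 4v^2 + 5v + 2) + (-12v^2 - 36v - 24)
  v^3 + 4v^2 + 5v + 2 = (-(1/12)v - 1/12)(-12v^2 - 36v - 24) + (0)
Last nonzero remainder: -12v^2 - 36v - 24. Dividing through by -12 gives the monic gcd v^2 + 3v + 2.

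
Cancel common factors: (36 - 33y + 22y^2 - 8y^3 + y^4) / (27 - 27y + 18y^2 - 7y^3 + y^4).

(-4 + y)/(-3 + y)

Apply the Euclidean algorithm:
  y^4 - 8y^3 + 22y^2 - 33y + 36 = (y^4 - 7y^3 + 18y^2 - 27y + 27) + (-y^3 + 4y^2 - 6y + 9)
  y^4 - 7y^3 + 18y^2 - 27y + 27 = (-y + 3)(-y^3 + 4y^2 - 6y + 9) + (0)
Last nonzero remainder: -y^3 + 4y^2 - 6y + 9. Dividing through by -1 gives the monic gcd y^3 - 4y^2 + 6y - 9.
Cancel y^3 - 4y^2 + 6y - 9 from numerator and denominator to get the reduced form.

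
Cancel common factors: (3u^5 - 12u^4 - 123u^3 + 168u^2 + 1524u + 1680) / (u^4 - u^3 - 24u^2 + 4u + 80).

(3u^2 - 15u - 42)/(u - 2)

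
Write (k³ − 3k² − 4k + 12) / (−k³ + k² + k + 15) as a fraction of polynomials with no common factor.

(−k² + 4)/(k² + 2k + 5)

Apply the Euclidean algorithm:
  k³ − 3k² − 4k + 12 = (−1)(−k³ + k² + k + 15) + (−2k² − 3k + 27)
  −k³ + k² + k + 15 = ((1/2)k − 5/4)(−2k² − 3k + 27) + (−(65/4)k + 195/4)
  −2k² − 3k + 27 = ((8/65)k + 36/65)(−(65/4)k + 195/4) + (0)
Last nonzero remainder: −(65/4)k + 195/4. Dividing through by −65/4 gives the monic gcd k − 3.
Cancel k − 3 from numerator and denominator to get the reduced form.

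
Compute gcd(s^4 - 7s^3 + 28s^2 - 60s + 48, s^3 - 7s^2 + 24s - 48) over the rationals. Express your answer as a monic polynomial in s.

Apply the Euclidean algorithm:
  s^4 - 7s^3 + 28s^2 - 60s + 48 = (s)(s^3 - 7s^2 + 24s - 48) + (4s^2 - 12s + 48)
  s^3 - 7s^2 + 24s - 48 = ((1/4)s - 1)(4s^2 - 12s + 48) + (0)
Last nonzero remainder: 4s^2 - 12s + 48. Dividing through by 4 gives the monic gcd s^2 - 3s + 12.

s^2 - 3s + 12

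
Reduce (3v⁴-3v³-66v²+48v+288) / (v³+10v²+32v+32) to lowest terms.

(3v²-21v+36)/(v+4)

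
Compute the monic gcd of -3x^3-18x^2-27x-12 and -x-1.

Repeated division with remainder:
  -3x^3-18x^2-27x-12 = (3x^2+15x+12)(-x-1) + (0)
Last nonzero remainder: -x-1. Dividing through by -1 gives the monic gcd x+1.

x+1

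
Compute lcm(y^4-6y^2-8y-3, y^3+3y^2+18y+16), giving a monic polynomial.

Euclidean algorithm in ℚ[y]:
  y^4-6y^2-8y-3 = (y-3)(y^3+3y^2+18y+16) + (-15y^2+30y+45)
  y^3+3y^2+18y+16 = (-(1/15)y-1/3)(-15y^2+30y+45) + (31y+31)
  -15y^2+30y+45 = (-(15/31)y+45/31)(31y+31) + (0)
Last nonzero remainder: 31y+31. Dividing through by 31 gives the monic gcd y+1.
Then lcm(f, g) = f·g / gcd(f, g); expanding and making the result monic gives the answer.

y^6+2y^5+10y^4-20y^3-115y^2-134y-48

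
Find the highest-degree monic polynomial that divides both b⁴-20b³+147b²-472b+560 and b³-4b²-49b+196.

b²-11b+28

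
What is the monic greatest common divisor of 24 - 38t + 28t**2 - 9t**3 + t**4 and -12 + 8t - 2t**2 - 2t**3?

Apply the Euclidean algorithm:
  t**4 - 9t**3 + 28t**2 - 38t + 24 = (-(1/2)t + 5)(-2t**3 - 2t**2 + 8t - 12) + (42t**2 - 84t + 84)
  -2t**3 - 2t**2 + 8t - 12 = (-(1/21)t - 1/7)(42t**2 - 84t + 84) + (0)
Last nonzero remainder: 42t**2 - 84t + 84. Dividing through by 42 gives the monic gcd t**2 - 2t + 2.

2 - 2t + t**2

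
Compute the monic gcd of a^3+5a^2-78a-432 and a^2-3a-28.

By polynomial division,
  a^3+5a^2-78a-432 = (a+8)(a^2-3a-28) + (-26a-208)
  a^2-3a-28 = (-(1/26)a+11/26)(-26a-208) + (60)
  -26a-208 = (-(13/30)a-52/15)(60) + (0)
The last nonzero remainder is the constant 60, so the polynomials are coprime and gcd = 1.

1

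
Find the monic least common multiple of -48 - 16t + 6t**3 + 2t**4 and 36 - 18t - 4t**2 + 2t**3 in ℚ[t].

By polynomial division,
  2t**4 + 6t**3 - 16t - 48 = (t + 5)(2t**3 - 4t**2 - 18t + 36) + (38t**2 + 38t - 228)
  2t**3 - 4t**2 - 18t + 36 = ((1/19)t - 3/19)(38t**2 + 38t - 228) + (0)
Last nonzero remainder: 38t**2 + 38t - 228. Dividing through by 38 gives the monic gcd t**2 + t - 6.
Then lcm(f, g) = f·g / gcd(f, g); expanding and making the result monic gives the answer.

72 - 8t**2 - 9t**3 + t**5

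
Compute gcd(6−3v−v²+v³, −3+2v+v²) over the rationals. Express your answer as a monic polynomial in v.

1

Apply the Euclidean algorithm:
  v³−v²−3v+6 = (v−3)(v²+2v−3) + (6v−3)
  v²+2v−3 = ((1/6)v+5/12)(6v−3) + (−7/4)
  6v−3 = (−(24/7)v+12/7)(−7/4) + (0)
The last nonzero remainder is the constant −7/4, so the polynomials are coprime and gcd = 1.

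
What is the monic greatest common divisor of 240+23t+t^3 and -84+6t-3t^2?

1

By polynomial division,
  t^3+23t+240 = (-(1/3)t-2/3)(-3t^2+6t-84) + (-t+184)
  -3t^2+6t-84 = (3t+546)(-t+184) + (-100548)
  -t+184 = ((1/100548)t-46/25137)(-100548) + (0)
The last nonzero remainder is the constant -100548, so the polynomials are coprime and gcd = 1.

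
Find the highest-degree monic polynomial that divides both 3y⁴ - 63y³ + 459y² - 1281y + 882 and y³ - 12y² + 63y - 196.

Repeated division with remainder:
  3y⁴ - 63y³ + 459y² - 1281y + 882 = (3y - 27)(y³ - 12y² + 63y - 196) + (-54y² + 1008y - 4410)
  y³ - 12y² + 63y - 196 = (-(1/54)y - 10/81)(-54y² + 1008y - 4410) + ((952/9)y - 6664/9)
  -54y² + 1008y - 4410 = (-(243/476)y + 405/68)((952/9)y - 6664/9) + (0)
Last nonzero remainder: (952/9)y - 6664/9. Dividing through by 952/9 gives the monic gcd y - 7.

y - 7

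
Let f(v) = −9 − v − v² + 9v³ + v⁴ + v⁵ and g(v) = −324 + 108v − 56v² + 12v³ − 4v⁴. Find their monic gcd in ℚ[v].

By polynomial division,
  v⁵ + v⁴ + 9v³ − v² − v − 9 = (−(1/4)v − 1)(−4v⁴ + 12v³ − 56v² + 108v − 324) + (7v³ − 30v² + 26v − 333)
  −4v⁴ + 12v³ − 56v² + 108v − 324 = (−(4/7)v − 36/49)(7v³ − 30v² + 26v − 333) + (−(3096/49)v² − (3096/49)v − 27864/49)
  7v³ − 30v² + 26v − 333 = (−(343/3096)v + 1813/3096)(−(3096/49)v² − (3096/49)v − 27864/49) + (0)
Last nonzero remainder: −(3096/49)v² − (3096/49)v − 27864/49. Dividing through by −3096/49 gives the monic gcd v² + v + 9.

9 + v + v²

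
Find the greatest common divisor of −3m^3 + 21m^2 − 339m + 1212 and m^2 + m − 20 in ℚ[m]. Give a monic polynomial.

Euclidean algorithm in ℚ[m]:
  −3m^3 + 21m^2 − 339m + 1212 = (−3m + 24)(m^2 + m − 20) + (−423m + 1692)
  m^2 + m − 20 = (−(1/423)m − 5/423)(−423m + 1692) + (0)
Last nonzero remainder: −423m + 1692. Dividing through by −423 gives the monic gcd m − 4.

m − 4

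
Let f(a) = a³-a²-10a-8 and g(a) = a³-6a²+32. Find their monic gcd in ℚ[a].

a²-2a-8

Apply the Euclidean algorithm:
  a³-a²-10a-8 = (a³-6a²+32) + (5a²-10a-40)
  a³-6a²+32 = ((1/5)a-4/5)(5a²-10a-40) + (0)
Last nonzero remainder: 5a²-10a-40. Dividing through by 5 gives the monic gcd a²-2a-8.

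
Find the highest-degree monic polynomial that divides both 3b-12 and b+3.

Euclidean algorithm in ℚ[b]:
  3b-12 = (3)(b+3) + (-21)
  b+3 = (-(1/21)b-1/7)(-21) + (0)
The last nonzero remainder is the constant -21, so the polynomials are coprime and gcd = 1.

1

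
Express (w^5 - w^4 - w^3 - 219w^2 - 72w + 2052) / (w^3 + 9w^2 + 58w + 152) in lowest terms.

(w^3 - 6w^2 - 9w + 54)/(w + 4)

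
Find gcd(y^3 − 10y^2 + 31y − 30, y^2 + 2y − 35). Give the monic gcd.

Repeated division with remainder:
  y^3 − 10y^2 + 31y − 30 = (y − 12)(y^2 + 2y − 35) + (90y − 450)
  y^2 + 2y − 35 = ((1/90)y + 7/90)(90y − 450) + (0)
Last nonzero remainder: 90y − 450. Dividing through by 90 gives the monic gcd y − 5.

y − 5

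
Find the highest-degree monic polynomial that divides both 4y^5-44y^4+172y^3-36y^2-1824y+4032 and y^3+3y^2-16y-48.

Apply the Euclidean algorithm:
  4y^5-44y^4+172y^3-36y^2-1824y+4032 = (4y^2-56y+404)(y^3+3y^2-16y-48) + (-1952y^2+1952y+23424)
  y^3+3y^2-16y-48 = (-(1/1952)y-1/488)(-1952y^2+1952y+23424) + (0)
Last nonzero remainder: -1952y^2+1952y+23424. Dividing through by -1952 gives the monic gcd y^2-y-12.

y^2-y-12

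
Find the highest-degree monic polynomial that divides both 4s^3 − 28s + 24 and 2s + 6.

Apply the Euclidean algorithm:
  4s^3 − 28s + 24 = (2s^2 − 6s + 4)(2s + 6) + (0)
Last nonzero remainder: 2s + 6. Dividing through by 2 gives the monic gcd s + 3.

s + 3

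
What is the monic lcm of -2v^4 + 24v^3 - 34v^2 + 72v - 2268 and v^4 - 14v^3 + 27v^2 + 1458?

By polynomial division,
  -2v^4 + 24v^3 - 34v^2 + 72v - 2268 = (-2)(v^4 - 14v^3 + 27v^2 + 1458) + (-4v^3 + 20v^2 + 72v + 648)
  v^4 - 14v^3 + 27v^2 + 1458 = (-(1/4)v + 9/4)(-4v^3 + 20v^2 + 72v + 648) + (0)
Last nonzero remainder: -4v^3 + 20v^2 + 72v + 648. Dividing through by -4 gives the monic gcd v^3 - 5v^2 - 18v - 162.
Then lcm(f, g) = f·g / gcd(f, g); expanding and making the result monic gives the answer.

v^5 - 21v^4 + 125v^3 - 189v^2 + 1458v - 10206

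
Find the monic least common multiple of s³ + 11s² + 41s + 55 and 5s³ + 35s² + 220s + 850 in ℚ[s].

s⁵ + 13s⁴ + 97s³ + 511s² + 1504s + 1870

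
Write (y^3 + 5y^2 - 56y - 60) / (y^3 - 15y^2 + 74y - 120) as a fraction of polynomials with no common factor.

(y^2 + 11y + 10)/(y^2 - 9y + 20)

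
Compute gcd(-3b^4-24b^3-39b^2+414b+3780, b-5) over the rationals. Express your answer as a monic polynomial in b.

b-5

By polynomial division,
  -3b^4-24b^3-39b^2+414b+3780 = (-3b^3-39b^2-234b-756)(b-5) + (0)
The last nonzero remainder b-5 is already monic.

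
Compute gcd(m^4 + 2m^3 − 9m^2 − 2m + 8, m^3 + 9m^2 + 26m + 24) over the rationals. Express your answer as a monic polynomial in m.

Apply the Euclidean algorithm:
  m^4 + 2m^3 − 9m^2 − 2m + 8 = (m − 7)(m^3 + 9m^2 + 26m + 24) + (28m^2 + 156m + 176)
  m^3 + 9m^2 + 26m + 24 = ((1/28)m + 6/49)(28m^2 + 156m + 176) + ((30/49)m + 120/49)
  28m^2 + 156m + 176 = ((686/15)m + 1078/15)((30/49)m + 120/49) + (0)
Last nonzero remainder: (30/49)m + 120/49. Dividing through by 30/49 gives the monic gcd m + 4.

m + 4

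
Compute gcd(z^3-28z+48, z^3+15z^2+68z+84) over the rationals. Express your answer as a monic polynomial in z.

z+6

Apply the Euclidean algorithm:
  z^3-28z+48 = (z^3+15z^2+68z+84) + (-15z^2-96z-36)
  z^3+15z^2+68z+84 = (-(1/15)z-43/75)(-15z^2-96z-36) + ((264/25)z+1584/25)
  -15z^2-96z-36 = (-(125/88)z-25/44)((264/25)z+1584/25) + (0)
Last nonzero remainder: (264/25)z+1584/25. Dividing through by 264/25 gives the monic gcd z+6.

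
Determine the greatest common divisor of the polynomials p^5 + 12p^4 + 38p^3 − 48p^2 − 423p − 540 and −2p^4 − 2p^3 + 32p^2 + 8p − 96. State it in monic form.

Euclidean algorithm in ℚ[p]:
  p^5 + 12p^4 + 38p^3 − 48p^2 − 423p − 540 = (−(1/2)p − 11/2)(−2p^4 − 2p^3 + 32p^2 + 8p − 96) + (43p^3 + 132p^2 − 427p − 1068)
  −2p^4 − 2p^3 + 32p^2 + 8p − 96 = (−(2/43)p + 178/1849)(43p^3 + 132p^2 − 427p − 1068) + (−(1050/1849)p^2 − (1050/1849)p + 12600/1849)
  43p^3 + 132p^2 − 427p − 1068 = (−(79507/1050)p − 164561/1050)(−(1050/1849)p^2 − (1050/1849)p + 12600/1849) + (0)
Last nonzero remainder: −(1050/1849)p^2 − (1050/1849)p + 12600/1849. Dividing through by −1050/1849 gives the monic gcd p^2 + p − 12.

p^2 + p − 12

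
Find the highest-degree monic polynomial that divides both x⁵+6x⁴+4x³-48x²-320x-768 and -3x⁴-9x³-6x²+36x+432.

Apply the Euclidean algorithm:
  x⁵+6x⁴+4x³-48x²-320x-768 = (-(1/3)x-1)(-3x⁴-9x³-6x²+36x+432) + (-7x³-42x²-140x-336)
  -3x⁴-9x³-6x²+36x+432 = ((3/7)x-9/7)(-7x³-42x²-140x-336) + (0)
Last nonzero remainder: -7x³-42x²-140x-336. Dividing through by -7 gives the monic gcd x³+6x²+20x+48.

x³+6x²+20x+48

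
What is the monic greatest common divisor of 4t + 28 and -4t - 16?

Repeated division with remainder:
  4t + 28 = (-1)(-4t - 16) + (12)
  -4t - 16 = (-(1/3)t - 4/3)(12) + (0)
The last nonzero remainder is the constant 12, so the polynomials are coprime and gcd = 1.

1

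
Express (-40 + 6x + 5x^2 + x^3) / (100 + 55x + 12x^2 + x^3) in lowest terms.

(-2 + x)/(5 + x)

Euclidean algorithm in ℚ[x]:
  x^3 + 5x^2 + 6x - 40 = (x^3 + 12x^2 + 55x + 100) + (-7x^2 - 49x - 140)
  x^3 + 12x^2 + 55x + 100 = (-(1/7)x - 5/7)(-7x^2 - 49x - 140) + (0)
Last nonzero remainder: -7x^2 - 49x - 140. Dividing through by -7 gives the monic gcd x^2 + 7x + 20.
Cancel x^2 + 7x + 20 from numerator and denominator to get the reduced form.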